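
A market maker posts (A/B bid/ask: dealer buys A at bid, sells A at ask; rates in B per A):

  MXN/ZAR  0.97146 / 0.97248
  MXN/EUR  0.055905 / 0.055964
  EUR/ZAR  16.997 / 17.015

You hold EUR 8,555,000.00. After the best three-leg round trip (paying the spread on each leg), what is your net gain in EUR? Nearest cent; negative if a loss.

Net profit: EUR 172,788.95

Best loop EUR → MXN → ZAR → EUR:
EUR 8,555,000.00 ÷ 0.055964 (buy MXN at ask) = MXN 152,866,128.23
MXN 152,866,128.23 × 0.97146 (sell MXN at bid) = ZAR 148,503,328.93
ZAR 148,503,328.93 ÷ 17.015 (buy EUR at ask) = EUR 8,727,788.95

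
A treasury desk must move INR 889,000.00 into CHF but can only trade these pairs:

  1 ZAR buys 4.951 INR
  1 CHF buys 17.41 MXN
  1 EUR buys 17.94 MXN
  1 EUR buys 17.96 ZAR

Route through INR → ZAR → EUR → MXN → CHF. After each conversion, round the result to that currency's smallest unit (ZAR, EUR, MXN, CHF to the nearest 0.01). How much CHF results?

INR 889,000.00 ÷ 4.951 = ZAR 179,559.68
ZAR 179,559.68 ÷ 17.96 = EUR 9,997.76
EUR 9,997.76 × 17.94 = MXN 179,359.81
MXN 179,359.81 ÷ 17.41 = CHF 10,302.11

CHF 10,302.11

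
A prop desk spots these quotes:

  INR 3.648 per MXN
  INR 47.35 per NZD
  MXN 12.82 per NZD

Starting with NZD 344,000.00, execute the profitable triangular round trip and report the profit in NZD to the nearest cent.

Profit: NZD 4,285.64

Profitable loop is NZD → INR → MXN → NZD:
NZD 344,000.00 × 47.35 = INR 16,288,400.00
INR 16,288,400.00 ÷ 3.648 = MXN 4,465,021.93
MXN 4,465,021.93 ÷ 12.82 = NZD 348,285.64
Profit = NZD 348,285.64 − NZD 344,000.00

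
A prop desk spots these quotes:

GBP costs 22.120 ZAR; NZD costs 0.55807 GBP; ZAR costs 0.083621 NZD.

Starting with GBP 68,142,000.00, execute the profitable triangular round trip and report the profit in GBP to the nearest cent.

Profit: GBP 2,198,270.25

Profitable loop is GBP → ZAR → NZD → GBP:
GBP 68,142,000.00 × 22.120 = ZAR 1,507,301,040.00
ZAR 1,507,301,040.00 × 0.083621 = NZD 126,042,020.27
NZD 126,042,020.27 × 0.55807 = GBP 70,340,270.25
Profit = GBP 70,340,270.25 − GBP 68,142,000.00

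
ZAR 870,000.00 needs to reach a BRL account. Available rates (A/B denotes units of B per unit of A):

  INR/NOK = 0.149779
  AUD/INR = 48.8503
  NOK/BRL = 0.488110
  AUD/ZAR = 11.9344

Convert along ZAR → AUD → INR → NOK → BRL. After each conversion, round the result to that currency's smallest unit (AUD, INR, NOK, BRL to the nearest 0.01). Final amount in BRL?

ZAR 870,000.00 ÷ 11.9344 = AUD 72,898.51
AUD 72,898.51 × 48.8503 = INR 3,561,114.08
INR 3,561,114.08 × 0.149779 = NOK 533,380.11
NOK 533,380.11 × 0.488110 = BRL 260,348.17

BRL 260,348.17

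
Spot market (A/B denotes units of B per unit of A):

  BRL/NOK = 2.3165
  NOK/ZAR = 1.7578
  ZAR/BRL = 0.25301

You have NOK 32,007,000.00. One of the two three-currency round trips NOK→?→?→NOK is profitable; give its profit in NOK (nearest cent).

Profitable loop is NOK → ZAR → BRL → NOK:
NOK 32,007,000.00 × 1.7578 = ZAR 56,261,904.60
ZAR 56,261,904.60 × 0.25301 = BRL 14,234,824.48
BRL 14,234,824.48 × 2.3165 = NOK 32,974,970.91
Profit = NOK 32,974,970.91 − NOK 32,007,000.00

Profit: NOK 967,970.91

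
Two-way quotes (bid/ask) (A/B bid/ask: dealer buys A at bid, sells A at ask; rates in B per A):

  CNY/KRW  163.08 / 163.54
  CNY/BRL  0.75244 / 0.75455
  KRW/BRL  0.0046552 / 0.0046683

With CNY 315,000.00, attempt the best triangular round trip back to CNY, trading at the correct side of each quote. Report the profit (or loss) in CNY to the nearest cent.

Net profit: CNY 1,928.71

Best loop CNY → KRW → BRL → CNY:
CNY 315,000.00 × 163.08 (sell CNY at bid) = KRW 51,370,200
KRW 51,370,200 × 0.0046552 (sell KRW at bid) = BRL 239,138.56
BRL 239,138.56 ÷ 0.75455 (buy CNY at ask) = CNY 316,928.71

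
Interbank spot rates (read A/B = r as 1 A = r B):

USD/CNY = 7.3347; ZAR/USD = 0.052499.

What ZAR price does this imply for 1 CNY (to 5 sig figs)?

CNY/ZAR = 2.5970

1 CNY ÷ 7.3347 = 0.136338 USD
0.136338 USD ÷ 0.052499 = 2.59697 ZAR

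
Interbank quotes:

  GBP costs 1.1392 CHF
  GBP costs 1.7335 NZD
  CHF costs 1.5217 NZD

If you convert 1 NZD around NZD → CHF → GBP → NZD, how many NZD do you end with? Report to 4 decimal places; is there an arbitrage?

Around NZD → CHF → GBP → NZD: 1 ÷ 1.5217 ÷ 1.1392 × 1.7335 = 0.999988
Product ≈ 1 (deviation 0.001%, within rounding noise).

1.0000 (no arbitrage)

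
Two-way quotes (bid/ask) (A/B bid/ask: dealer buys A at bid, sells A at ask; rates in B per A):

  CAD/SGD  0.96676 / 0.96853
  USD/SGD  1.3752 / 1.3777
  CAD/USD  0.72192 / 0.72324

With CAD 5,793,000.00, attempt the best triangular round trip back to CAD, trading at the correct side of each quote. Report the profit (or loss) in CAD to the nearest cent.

Best loop CAD → USD → SGD → CAD:
CAD 5,793,000.00 × 0.72192 (sell CAD at bid) = USD 4,182,082.56
USD 4,182,082.56 × 1.3752 (sell USD at bid) = SGD 5,751,199.94
SGD 5,751,199.94 ÷ 0.96853 (buy CAD at ask) = CAD 5,938,071.03

Net profit: CAD 145,071.03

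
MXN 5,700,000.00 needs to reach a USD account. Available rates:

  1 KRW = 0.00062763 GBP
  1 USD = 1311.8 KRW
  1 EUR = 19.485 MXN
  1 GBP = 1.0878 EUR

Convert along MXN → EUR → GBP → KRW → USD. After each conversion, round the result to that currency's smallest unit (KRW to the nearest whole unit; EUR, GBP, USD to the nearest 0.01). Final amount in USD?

MXN 5,700,000.00 ÷ 19.485 = EUR 292,532.72
EUR 292,532.72 ÷ 1.0878 = GBP 268,921.42
GBP 268,921.42 ÷ 0.00062763 = KRW 428,471,265
KRW 428,471,265 ÷ 1311.8 = USD 326,628.50

USD 326,628.50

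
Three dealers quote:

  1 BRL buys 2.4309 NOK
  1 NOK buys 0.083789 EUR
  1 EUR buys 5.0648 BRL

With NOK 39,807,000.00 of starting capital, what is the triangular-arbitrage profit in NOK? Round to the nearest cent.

Profit: NOK 1,258,380.40

Profitable loop is NOK → EUR → BRL → NOK:
NOK 39,807,000.00 × 0.083789 = EUR 3,335,388.72
EUR 3,335,388.72 × 5.0648 = BRL 16,893,076.80
BRL 16,893,076.80 × 2.4309 = NOK 41,065,380.40
Profit = NOK 41,065,380.40 − NOK 39,807,000.00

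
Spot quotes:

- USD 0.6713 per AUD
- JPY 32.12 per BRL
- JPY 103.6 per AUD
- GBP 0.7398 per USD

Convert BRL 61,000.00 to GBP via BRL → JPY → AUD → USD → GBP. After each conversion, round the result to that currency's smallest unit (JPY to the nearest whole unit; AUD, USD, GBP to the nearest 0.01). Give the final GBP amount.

BRL 61,000.00 × 32.12 = JPY 1,959,320
JPY 1,959,320 ÷ 103.6 = AUD 18,912.36
AUD 18,912.36 × 0.6713 = USD 12,695.87
USD 12,695.87 × 0.7398 = GBP 9,392.40

GBP 9,392.40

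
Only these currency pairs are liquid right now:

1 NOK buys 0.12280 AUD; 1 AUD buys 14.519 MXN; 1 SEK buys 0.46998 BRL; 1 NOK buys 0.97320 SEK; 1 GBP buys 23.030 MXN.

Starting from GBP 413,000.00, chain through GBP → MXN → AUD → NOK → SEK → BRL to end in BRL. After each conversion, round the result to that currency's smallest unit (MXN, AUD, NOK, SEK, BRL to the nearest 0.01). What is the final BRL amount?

BRL 2,440,003.17

GBP 413,000.00 × 23.030 = MXN 9,511,390.00
MXN 9,511,390.00 ÷ 14.519 = AUD 655,099.52
AUD 655,099.52 ÷ 0.12280 = NOK 5,334,686.64
NOK 5,334,686.64 × 0.97320 = SEK 5,191,717.04
SEK 5,191,717.04 × 0.46998 = BRL 2,440,003.17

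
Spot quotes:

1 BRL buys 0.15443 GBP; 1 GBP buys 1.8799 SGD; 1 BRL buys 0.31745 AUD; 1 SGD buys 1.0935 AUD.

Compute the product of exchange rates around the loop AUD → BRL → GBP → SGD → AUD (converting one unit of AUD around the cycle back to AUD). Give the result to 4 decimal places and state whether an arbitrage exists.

1.0000 (no arbitrage)

Around AUD → BRL → GBP → SGD → AUD: 1 ÷ 0.31745 × 0.15443 × 1.8799 × 1.0935 = 1.000023
Product ≈ 1 (deviation 0.002%, within rounding noise).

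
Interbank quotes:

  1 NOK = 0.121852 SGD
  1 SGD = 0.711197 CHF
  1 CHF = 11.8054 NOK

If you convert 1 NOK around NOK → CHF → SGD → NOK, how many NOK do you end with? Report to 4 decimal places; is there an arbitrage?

Around NOK → CHF → SGD → NOK: 1 ÷ 11.8054 ÷ 0.711197 ÷ 0.121852 = 0.977455
Product < 1; profitable direction is NOK → SGD → CHF → NOK.

0.9775 (arbitrage exists)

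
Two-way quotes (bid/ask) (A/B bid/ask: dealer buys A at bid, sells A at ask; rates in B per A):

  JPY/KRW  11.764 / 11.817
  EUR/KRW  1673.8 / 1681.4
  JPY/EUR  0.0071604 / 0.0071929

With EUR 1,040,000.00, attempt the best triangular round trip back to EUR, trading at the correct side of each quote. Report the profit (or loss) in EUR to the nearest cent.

Best loop EUR → KRW → JPY → EUR:
EUR 1,040,000.00 × 1673.8 (sell EUR at bid) = KRW 1,740,752,000
KRW 1,740,752,000 ÷ 11.817 (buy JPY at ask) = JPY 147,309,131
JPY 147,309,131 × 0.0071604 (sell JPY at bid) = EUR 1,054,792.30

Net profit: EUR 14,792.30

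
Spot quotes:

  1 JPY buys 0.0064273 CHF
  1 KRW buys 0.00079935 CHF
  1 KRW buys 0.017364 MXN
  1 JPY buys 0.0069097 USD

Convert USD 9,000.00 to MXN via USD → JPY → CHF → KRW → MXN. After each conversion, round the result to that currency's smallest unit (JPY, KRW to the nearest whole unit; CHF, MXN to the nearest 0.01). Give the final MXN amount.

USD 9,000.00 ÷ 0.0069097 = JPY 1,302,517
JPY 1,302,517 × 0.0064273 = CHF 8,371.67
CHF 8,371.67 ÷ 0.00079935 = KRW 10,473,097
KRW 10,473,097 × 0.017364 = MXN 181,854.86

MXN 181,854.86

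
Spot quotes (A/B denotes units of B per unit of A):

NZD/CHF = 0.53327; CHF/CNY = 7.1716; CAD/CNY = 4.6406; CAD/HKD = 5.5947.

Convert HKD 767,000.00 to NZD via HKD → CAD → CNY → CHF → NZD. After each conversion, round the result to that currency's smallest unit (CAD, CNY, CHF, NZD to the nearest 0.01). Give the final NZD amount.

HKD 767,000.00 ÷ 5.5947 = CAD 137,094.04
CAD 137,094.04 × 4.6406 = CNY 636,198.60
CNY 636,198.60 ÷ 7.1716 = CHF 88,710.83
CHF 88,710.83 ÷ 0.53327 = NZD 166,352.56

NZD 166,352.56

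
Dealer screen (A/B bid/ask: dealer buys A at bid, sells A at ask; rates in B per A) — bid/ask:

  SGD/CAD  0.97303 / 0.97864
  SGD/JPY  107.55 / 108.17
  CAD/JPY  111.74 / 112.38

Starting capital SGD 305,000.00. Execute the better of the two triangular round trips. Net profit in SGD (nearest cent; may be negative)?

Net profit: SGD 1,568.77

Best loop SGD → CAD → JPY → SGD:
SGD 305,000.00 × 0.97303 (sell SGD at bid) = CAD 296,774.15
CAD 296,774.15 × 111.74 (sell CAD at bid) = JPY 33,161,544
JPY 33,161,544 ÷ 108.17 (buy SGD at ask) = SGD 306,568.77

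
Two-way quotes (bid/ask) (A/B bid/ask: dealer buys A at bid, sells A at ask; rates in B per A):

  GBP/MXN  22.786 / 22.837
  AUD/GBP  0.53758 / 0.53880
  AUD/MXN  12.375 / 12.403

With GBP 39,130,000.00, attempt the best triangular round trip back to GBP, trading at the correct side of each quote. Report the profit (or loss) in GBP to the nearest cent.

Net profit: GBP 223,957.89

Best loop GBP → AUD → MXN → GBP:
GBP 39,130,000.00 ÷ 0.53880 (buy AUD at ask) = AUD 72,624,350.41
AUD 72,624,350.41 × 12.375 (sell AUD at bid) = MXN 898,726,336.30
MXN 898,726,336.30 ÷ 22.837 (buy GBP at ask) = GBP 39,353,957.89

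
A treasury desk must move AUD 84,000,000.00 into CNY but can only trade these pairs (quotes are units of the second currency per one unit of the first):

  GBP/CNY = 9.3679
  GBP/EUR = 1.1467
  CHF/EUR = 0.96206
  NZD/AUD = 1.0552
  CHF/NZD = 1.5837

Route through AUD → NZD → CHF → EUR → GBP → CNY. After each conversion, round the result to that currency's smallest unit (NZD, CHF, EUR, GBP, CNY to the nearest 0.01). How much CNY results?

AUD 84,000,000.00 ÷ 1.0552 = NZD 79,605,761.94
NZD 79,605,761.94 ÷ 1.5837 = CHF 50,265,682.86
CHF 50,265,682.86 × 0.96206 = EUR 48,358,602.85
EUR 48,358,602.85 ÷ 1.1467 = GBP 42,171,974.23
GBP 42,171,974.23 × 9.3679 = CNY 395,062,837.39

CNY 395,062,837.39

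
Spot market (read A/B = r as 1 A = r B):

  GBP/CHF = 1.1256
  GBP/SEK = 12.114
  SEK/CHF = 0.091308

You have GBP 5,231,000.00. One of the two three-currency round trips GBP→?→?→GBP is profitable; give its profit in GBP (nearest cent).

Profit: GBP 92,195.36

Profitable loop is GBP → CHF → SEK → GBP:
GBP 5,231,000.00 × 1.1256 = CHF 5,888,013.60
CHF 5,888,013.60 ÷ 0.091308 = SEK 64,485,188.59
SEK 64,485,188.59 ÷ 12.114 = GBP 5,323,195.36
Profit = GBP 5,323,195.36 − GBP 5,231,000.00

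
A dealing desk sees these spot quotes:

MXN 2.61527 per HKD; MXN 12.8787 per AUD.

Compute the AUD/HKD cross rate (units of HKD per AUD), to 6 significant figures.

AUD/HKD = 4.92442

1 AUD × 12.8787 = 12.8787 MXN
12.8787 MXN ÷ 2.61527 = 4.92442 HKD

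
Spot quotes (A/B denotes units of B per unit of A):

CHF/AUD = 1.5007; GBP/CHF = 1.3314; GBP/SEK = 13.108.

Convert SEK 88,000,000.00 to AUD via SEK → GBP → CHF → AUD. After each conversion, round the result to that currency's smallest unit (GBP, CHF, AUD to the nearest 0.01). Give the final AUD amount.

SEK 88,000,000.00 ÷ 13.108 = GBP 6,713,457.43
GBP 6,713,457.43 × 1.3314 = CHF 8,938,297.22
CHF 8,938,297.22 × 1.5007 = AUD 13,413,702.64

AUD 13,413,702.64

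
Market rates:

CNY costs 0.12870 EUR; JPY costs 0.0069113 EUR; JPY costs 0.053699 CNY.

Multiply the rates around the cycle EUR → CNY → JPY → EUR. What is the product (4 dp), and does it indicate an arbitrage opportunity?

1.0000 (no arbitrage)

Around EUR → CNY → JPY → EUR: 1 ÷ 0.12870 ÷ 0.053699 × 0.0069113 = 1.000035
Product ≈ 1 (deviation 0.003%, within rounding noise).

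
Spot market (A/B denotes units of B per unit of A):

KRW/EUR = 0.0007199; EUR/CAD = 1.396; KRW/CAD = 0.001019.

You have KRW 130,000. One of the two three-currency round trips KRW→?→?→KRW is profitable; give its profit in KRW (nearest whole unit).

Profitable loop is KRW → CAD → EUR → KRW:
KRW 130,000 × 0.001019 = CAD 132.47
CAD 132.47 ÷ 1.396 = EUR 94.89
EUR 94.89 ÷ 0.0007199 = KRW 131,814
Profit = KRW 131,814 − KRW 130,000

Profit: KRW 1,814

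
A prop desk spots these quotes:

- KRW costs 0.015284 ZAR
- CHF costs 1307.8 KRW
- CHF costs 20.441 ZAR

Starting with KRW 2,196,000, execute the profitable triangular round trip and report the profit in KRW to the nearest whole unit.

Profit: KRW 49,723

Profitable loop is KRW → CHF → ZAR → KRW:
KRW 2,196,000 ÷ 1307.8 = CHF 1,679.16
CHF 1,679.16 × 20.441 = ZAR 34,323.62
ZAR 34,323.62 ÷ 0.015284 = KRW 2,245,723
Profit = KRW 2,245,723 − KRW 2,196,000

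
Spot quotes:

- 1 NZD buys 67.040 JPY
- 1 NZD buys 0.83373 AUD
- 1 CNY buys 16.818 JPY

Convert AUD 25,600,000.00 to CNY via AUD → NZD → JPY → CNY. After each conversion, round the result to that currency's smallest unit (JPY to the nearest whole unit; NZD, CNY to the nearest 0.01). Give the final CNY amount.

AUD 25,600,000.00 ÷ 0.83373 = NZD 30,705,384.24
NZD 30,705,384.24 × 67.040 = JPY 2,058,488,959
JPY 2,058,488,959 ÷ 16.818 = CNY 122,397,964.03

CNY 122,397,964.03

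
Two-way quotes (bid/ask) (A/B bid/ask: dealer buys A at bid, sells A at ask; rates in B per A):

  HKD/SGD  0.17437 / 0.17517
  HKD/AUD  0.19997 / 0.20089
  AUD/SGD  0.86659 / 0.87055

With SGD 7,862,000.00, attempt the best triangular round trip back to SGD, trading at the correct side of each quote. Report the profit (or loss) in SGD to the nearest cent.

Net result: SGD -23,142.52 (no profitable arbitrage after spreads)

Best loop SGD → AUD → HKD → SGD:
SGD 7,862,000.00 ÷ 0.87055 (buy AUD at ask) = AUD 9,031,072.31
AUD 9,031,072.31 ÷ 0.20089 (buy HKD at ask) = HKD 44,955,310.42
HKD 44,955,310.42 × 0.17437 (sell HKD at bid) = SGD 7,838,857.48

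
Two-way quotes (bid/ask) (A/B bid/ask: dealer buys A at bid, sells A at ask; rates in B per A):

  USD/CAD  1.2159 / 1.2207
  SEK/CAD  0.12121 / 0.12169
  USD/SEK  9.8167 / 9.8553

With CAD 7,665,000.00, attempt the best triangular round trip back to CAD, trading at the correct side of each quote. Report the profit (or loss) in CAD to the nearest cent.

Net profit: CAD 106,149.74

Best loop CAD → SEK → USD → CAD:
CAD 7,665,000.00 ÷ 0.12169 (buy SEK at ask) = SEK 62,987,920.12
SEK 62,987,920.12 ÷ 9.8553 (buy USD at ask) = USD 6,391,273.74
USD 6,391,273.74 × 1.2159 (sell USD at bid) = CAD 7,771,149.74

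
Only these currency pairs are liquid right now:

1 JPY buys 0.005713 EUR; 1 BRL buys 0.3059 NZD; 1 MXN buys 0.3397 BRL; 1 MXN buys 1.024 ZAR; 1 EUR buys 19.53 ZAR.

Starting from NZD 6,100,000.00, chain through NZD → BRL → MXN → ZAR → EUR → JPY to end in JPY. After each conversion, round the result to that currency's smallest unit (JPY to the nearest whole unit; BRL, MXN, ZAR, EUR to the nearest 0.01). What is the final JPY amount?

JPY 538,751,262

NZD 6,100,000.00 ÷ 0.3059 = BRL 19,941,157.24
BRL 19,941,157.24 ÷ 0.3397 = MXN 58,702,258.58
MXN 58,702,258.58 × 1.024 = ZAR 60,111,112.79
ZAR 60,111,112.79 ÷ 19.53 = EUR 3,077,885.96
EUR 3,077,885.96 ÷ 0.005713 = JPY 538,751,262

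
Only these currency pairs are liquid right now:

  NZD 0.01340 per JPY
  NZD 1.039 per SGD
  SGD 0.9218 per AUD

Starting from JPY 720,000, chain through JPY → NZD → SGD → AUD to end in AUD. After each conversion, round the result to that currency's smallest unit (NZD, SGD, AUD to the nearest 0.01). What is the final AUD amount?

AUD 10,073.61

JPY 720,000 × 0.01340 = NZD 9,648.00
NZD 9,648.00 ÷ 1.039 = SGD 9,285.85
SGD 9,285.85 ÷ 0.9218 = AUD 10,073.61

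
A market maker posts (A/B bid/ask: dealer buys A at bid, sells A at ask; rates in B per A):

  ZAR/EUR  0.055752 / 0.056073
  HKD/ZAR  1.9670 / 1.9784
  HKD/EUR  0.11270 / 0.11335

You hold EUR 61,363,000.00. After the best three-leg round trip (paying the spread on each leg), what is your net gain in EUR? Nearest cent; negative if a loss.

Best loop EUR → ZAR → HKD → EUR:
EUR 61,363,000.00 ÷ 0.056073 (buy ZAR at ask) = ZAR 1,094,341,305.08
ZAR 1,094,341,305.08 ÷ 1.9784 (buy HKD at ask) = HKD 553,144,614.38
HKD 553,144,614.38 × 0.11270 (sell HKD at bid) = EUR 62,339,398.04

Net profit: EUR 976,398.04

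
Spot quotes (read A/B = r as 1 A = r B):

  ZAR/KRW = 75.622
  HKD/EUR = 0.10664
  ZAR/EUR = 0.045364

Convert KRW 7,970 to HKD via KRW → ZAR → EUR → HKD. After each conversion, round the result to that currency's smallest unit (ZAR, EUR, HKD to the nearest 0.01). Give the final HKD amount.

KRW 7,970 ÷ 75.622 = ZAR 105.39
ZAR 105.39 × 0.045364 = EUR 4.78
EUR 4.78 ÷ 0.10664 = HKD 44.82

HKD 44.82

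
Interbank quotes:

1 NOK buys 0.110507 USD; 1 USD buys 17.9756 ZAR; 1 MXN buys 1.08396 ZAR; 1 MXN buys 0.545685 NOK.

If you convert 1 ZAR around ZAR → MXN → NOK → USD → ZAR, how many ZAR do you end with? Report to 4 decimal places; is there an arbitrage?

Around ZAR → MXN → NOK → USD → ZAR: 1 ÷ 1.08396 × 0.545685 × 0.110507 × 17.9756 = 1.000004
Product ≈ 1 (deviation 0.000%, within rounding noise).

1.0000 (no arbitrage)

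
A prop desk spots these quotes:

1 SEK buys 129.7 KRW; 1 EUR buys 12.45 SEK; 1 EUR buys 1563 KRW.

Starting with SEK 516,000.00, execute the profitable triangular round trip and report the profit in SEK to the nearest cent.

Profitable loop is SEK → KRW → EUR → SEK:
SEK 516,000.00 × 129.7 = KRW 66,925,200
KRW 66,925,200 ÷ 1563 = EUR 42,818.43
EUR 42,818.43 × 12.45 = SEK 533,089.40
Profit = SEK 533,089.40 − SEK 516,000.00

Profit: SEK 17,089.40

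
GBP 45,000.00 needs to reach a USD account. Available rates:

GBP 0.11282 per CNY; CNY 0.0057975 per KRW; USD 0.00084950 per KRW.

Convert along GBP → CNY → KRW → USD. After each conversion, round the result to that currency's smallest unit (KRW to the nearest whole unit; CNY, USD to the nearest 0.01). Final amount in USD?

GBP 45,000.00 ÷ 0.11282 = CNY 398,865.45
CNY 398,865.45 ÷ 0.0057975 = KRW 68,799,560
KRW 68,799,560 × 0.00084950 = USD 58,445.23

USD 58,445.23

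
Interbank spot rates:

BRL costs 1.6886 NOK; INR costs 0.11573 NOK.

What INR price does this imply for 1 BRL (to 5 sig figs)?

BRL/INR = 14.591

1 BRL × 1.6886 = 1.6886 NOK
1.6886 NOK ÷ 0.11573 = 14.5909 INR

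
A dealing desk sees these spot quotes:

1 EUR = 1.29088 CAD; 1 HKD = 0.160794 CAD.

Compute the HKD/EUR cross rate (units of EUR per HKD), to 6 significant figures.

1 HKD × 0.160794 = 0.160794 CAD
0.160794 CAD ÷ 1.29088 = 0.124562 EUR

HKD/EUR = 0.124562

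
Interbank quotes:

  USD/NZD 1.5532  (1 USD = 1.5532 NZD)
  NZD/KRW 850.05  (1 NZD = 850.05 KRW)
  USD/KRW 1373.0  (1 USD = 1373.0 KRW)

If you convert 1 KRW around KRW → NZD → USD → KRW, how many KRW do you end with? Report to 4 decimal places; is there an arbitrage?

1.0399 (arbitrage exists)

Around KRW → NZD → USD → KRW: 1 ÷ 850.05 ÷ 1.5532 × 1373.0 = 1.039917
Product > 1; profitable direction is KRW → NZD → USD → KRW.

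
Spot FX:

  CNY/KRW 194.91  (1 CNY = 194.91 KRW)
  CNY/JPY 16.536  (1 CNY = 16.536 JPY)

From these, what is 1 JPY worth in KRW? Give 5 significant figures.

JPY/KRW = 11.787

1 JPY ÷ 16.536 = 0.0604741 CNY
0.0604741 CNY × 194.91 = 11.787 KRW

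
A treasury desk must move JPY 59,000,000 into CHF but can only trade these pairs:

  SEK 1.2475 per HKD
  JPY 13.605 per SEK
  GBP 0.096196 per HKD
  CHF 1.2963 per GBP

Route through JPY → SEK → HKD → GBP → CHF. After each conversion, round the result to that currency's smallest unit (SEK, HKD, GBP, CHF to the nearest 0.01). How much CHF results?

JPY 59,000,000 ÷ 13.605 = SEK 4,336,640.94
SEK 4,336,640.94 ÷ 1.2475 = HKD 3,476,265.28
HKD 3,476,265.28 × 0.096196 = GBP 334,402.81
GBP 334,402.81 × 1.2963 = CHF 433,486.36

CHF 433,486.36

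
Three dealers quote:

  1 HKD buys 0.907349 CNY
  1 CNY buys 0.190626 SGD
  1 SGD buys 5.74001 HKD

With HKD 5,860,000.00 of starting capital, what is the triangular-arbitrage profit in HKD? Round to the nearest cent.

Profitable loop is HKD → SGD → CNY → HKD:
HKD 5,860,000.00 ÷ 5.74001 = SGD 1,020,904.14
SGD 1,020,904.14 ÷ 0.190626 = CNY 5,355,534.63
CNY 5,355,534.63 ÷ 0.907349 = HKD 5,902,397.68
Profit = HKD 5,902,397.68 − HKD 5,860,000.00

Profit: HKD 42,397.68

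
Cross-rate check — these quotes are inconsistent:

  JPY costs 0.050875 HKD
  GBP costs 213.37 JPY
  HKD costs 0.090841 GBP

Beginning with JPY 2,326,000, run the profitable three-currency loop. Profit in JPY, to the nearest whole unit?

Profit: JPY 32,794

Profitable loop is JPY → GBP → HKD → JPY:
JPY 2,326,000 ÷ 213.37 = GBP 10,901.25
GBP 10,901.25 ÷ 0.090841 = HKD 120,003.65
HKD 120,003.65 ÷ 0.050875 = JPY 2,358,794
Profit = JPY 2,358,794 − JPY 2,326,000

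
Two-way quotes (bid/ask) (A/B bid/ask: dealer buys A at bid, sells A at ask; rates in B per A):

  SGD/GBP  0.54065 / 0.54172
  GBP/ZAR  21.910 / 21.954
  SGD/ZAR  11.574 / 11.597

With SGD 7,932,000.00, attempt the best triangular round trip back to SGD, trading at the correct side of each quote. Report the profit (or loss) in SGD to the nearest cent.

Best loop SGD → GBP → ZAR → SGD:
SGD 7,932,000.00 × 0.54065 (sell SGD at bid) = GBP 4,288,435.80
GBP 4,288,435.80 × 21.910 (sell GBP at bid) = ZAR 93,959,628.38
ZAR 93,959,628.38 ÷ 11.597 (buy SGD at ask) = SGD 8,102,063.32

Net profit: SGD 170,063.32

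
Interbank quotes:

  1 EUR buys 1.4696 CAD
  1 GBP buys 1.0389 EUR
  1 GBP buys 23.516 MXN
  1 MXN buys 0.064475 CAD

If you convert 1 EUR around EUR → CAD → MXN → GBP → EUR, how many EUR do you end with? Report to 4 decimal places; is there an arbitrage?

1.0070 (arbitrage exists)

Around EUR → CAD → MXN → GBP → EUR: 1 × 1.4696 ÷ 0.064475 ÷ 23.516 × 1.0389 = 1.006974
Product > 1; profitable direction is EUR → CAD → MXN → GBP → EUR.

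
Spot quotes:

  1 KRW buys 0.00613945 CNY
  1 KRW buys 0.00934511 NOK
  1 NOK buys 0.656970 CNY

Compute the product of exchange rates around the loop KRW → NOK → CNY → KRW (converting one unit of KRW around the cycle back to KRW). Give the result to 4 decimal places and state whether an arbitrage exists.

1.0000 (no arbitrage)

Around KRW → NOK → CNY → KRW: 1 × 0.00934511 × 0.656970 ÷ 0.00613945 = 1.000001
Product ≈ 1 (deviation 0.000%, within rounding noise).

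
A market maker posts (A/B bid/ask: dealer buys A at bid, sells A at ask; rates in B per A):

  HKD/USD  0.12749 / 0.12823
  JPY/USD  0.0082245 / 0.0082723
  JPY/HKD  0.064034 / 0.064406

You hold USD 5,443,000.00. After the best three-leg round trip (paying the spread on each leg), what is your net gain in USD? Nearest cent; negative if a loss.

Best loop USD → HKD → JPY → USD:
USD 5,443,000.00 ÷ 0.12823 (buy HKD at ask) = HKD 42,447,165.25
HKD 42,447,165.25 ÷ 0.064406 (buy JPY at ask) = JPY 659,056,070
JPY 659,056,070 × 0.0082245 (sell JPY at bid) = USD 5,420,406.65

Net result: USD -22,593.35 (no profitable arbitrage after spreads)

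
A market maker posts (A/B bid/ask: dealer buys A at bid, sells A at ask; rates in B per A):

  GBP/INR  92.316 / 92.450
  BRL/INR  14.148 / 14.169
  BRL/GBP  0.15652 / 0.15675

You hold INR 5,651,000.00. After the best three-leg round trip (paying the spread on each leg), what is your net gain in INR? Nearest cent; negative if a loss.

Best loop INR → BRL → GBP → INR:
INR 5,651,000.00 ÷ 14.169 (buy BRL at ask) = BRL 398,828.43
BRL 398,828.43 × 0.15652 (sell BRL at bid) = GBP 62,424.63
GBP 62,424.63 × 92.316 (sell GBP at bid) = INR 5,762,791.74

Net profit: INR 111,791.74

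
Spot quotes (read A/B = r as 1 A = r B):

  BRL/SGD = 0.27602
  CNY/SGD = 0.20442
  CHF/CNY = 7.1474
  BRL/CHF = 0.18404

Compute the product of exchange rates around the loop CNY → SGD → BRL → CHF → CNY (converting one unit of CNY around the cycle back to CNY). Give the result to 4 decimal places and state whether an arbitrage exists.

0.9742 (arbitrage exists)

Around CNY → SGD → BRL → CHF → CNY: 1 × 0.20442 ÷ 0.27602 × 0.18404 × 7.1474 = 0.974189
Product < 1; profitable direction is CNY → CHF → BRL → SGD → CNY.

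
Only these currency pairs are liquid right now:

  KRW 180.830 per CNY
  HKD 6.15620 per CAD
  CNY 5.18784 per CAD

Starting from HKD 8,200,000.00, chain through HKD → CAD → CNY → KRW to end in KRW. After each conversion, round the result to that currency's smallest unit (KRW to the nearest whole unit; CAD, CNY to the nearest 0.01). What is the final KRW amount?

HKD 8,200,000.00 ÷ 6.15620 = CAD 1,331,990.51
CAD 1,331,990.51 × 5.18784 = CNY 6,910,153.65
CNY 6,910,153.65 × 180.830 = KRW 1,249,563,085

KRW 1,249,563,085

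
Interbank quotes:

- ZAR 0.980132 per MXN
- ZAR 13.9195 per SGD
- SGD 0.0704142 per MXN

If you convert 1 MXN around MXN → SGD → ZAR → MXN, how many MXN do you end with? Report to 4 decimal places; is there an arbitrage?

Around MXN → SGD → ZAR → MXN: 1 × 0.0704142 × 13.9195 ÷ 0.980132 = 0.999998
Product ≈ 1 (deviation 0.000%, within rounding noise).

1.0000 (no arbitrage)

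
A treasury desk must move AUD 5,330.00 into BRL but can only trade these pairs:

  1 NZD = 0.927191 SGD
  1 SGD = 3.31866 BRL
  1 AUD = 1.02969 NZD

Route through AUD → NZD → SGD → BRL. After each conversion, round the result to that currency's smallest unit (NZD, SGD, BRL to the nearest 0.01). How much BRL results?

AUD 5,330.00 × 1.02969 = NZD 5,488.25
NZD 5,488.25 × 0.927191 = SGD 5,088.66
SGD 5,088.66 × 3.31866 = BRL 16,887.53

BRL 16,887.53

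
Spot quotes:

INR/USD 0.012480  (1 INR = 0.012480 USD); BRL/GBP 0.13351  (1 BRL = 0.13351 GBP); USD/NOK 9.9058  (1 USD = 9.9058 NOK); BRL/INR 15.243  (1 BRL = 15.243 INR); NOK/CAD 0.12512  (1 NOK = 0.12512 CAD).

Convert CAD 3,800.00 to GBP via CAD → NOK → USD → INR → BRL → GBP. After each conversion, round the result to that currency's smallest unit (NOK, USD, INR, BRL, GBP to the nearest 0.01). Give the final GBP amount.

GBP 2,151.77

CAD 3,800.00 ÷ 0.12512 = NOK 30,370.84
NOK 30,370.84 ÷ 9.9058 = USD 3,065.97
USD 3,065.97 ÷ 0.012480 = INR 245,670.67
INR 245,670.67 ÷ 15.243 = BRL 16,116.95
BRL 16,116.95 × 0.13351 = GBP 2,151.77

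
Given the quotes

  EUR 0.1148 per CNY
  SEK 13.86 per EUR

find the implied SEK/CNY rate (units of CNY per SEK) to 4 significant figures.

1 SEK ÷ 13.86 = 0.0721501 EUR
0.0721501 EUR ÷ 0.1148 = 0.628485 CNY

SEK/CNY = 0.6285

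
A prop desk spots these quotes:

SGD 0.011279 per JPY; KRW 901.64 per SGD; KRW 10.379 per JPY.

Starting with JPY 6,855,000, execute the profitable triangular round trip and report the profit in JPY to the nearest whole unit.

Profitable loop is JPY → KRW → SGD → JPY:
JPY 6,855,000 × 10.379 = KRW 71,148,045
KRW 71,148,045 ÷ 901.64 = SGD 78,909.59
SGD 78,909.59 ÷ 0.011279 = JPY 6,996,151
Profit = JPY 6,996,151 − JPY 6,855,000

Profit: JPY 141,151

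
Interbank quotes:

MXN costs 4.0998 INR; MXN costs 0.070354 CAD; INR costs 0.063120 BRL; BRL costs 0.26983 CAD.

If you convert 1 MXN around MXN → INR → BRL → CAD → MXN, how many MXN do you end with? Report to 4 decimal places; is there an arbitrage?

Around MXN → INR → BRL → CAD → MXN: 1 × 4.0998 × 0.063120 × 0.26983 ÷ 0.070354 = 0.992501
Product < 1; profitable direction is MXN → CAD → BRL → INR → MXN.

0.9925 (arbitrage exists)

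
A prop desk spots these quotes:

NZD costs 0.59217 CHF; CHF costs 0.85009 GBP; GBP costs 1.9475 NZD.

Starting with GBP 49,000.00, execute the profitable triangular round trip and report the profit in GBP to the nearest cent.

Profit: GBP 981.27

Profitable loop is GBP → CHF → NZD → GBP:
GBP 49,000.00 ÷ 0.85009 = CHF 57,640.96
CHF 57,640.96 ÷ 0.59217 = NZD 97,338.53
NZD 97,338.53 ÷ 1.9475 = GBP 49,981.27
Profit = GBP 49,981.27 − GBP 49,000.00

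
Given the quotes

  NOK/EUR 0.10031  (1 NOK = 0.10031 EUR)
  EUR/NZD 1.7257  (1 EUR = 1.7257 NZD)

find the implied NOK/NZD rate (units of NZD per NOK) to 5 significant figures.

NOK/NZD = 0.17310

1 NOK × 0.10031 = 0.10031 EUR
0.10031 EUR × 1.7257 = 0.173105 NZD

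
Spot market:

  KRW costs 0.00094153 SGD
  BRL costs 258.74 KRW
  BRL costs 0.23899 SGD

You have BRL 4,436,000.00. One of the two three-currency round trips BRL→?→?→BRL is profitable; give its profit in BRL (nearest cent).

Profit: BRL 85,781.21

Profitable loop is BRL → KRW → SGD → BRL:
BRL 4,436,000.00 × 258.74 = KRW 1,147,770,640
KRW 1,147,770,640 × 0.00094153 = SGD 1,080,660.49
SGD 1,080,660.49 ÷ 0.23899 = BRL 4,521,781.21
Profit = BRL 4,521,781.21 − BRL 4,436,000.00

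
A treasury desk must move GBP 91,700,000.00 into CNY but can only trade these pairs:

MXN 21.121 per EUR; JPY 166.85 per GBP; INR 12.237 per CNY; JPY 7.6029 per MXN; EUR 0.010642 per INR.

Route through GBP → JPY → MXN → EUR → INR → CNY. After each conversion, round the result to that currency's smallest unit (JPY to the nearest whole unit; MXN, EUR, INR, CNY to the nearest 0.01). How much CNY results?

CNY 731,650,337.30

GBP 91,700,000.00 × 166.85 = JPY 15,300,145,000
JPY 15,300,145,000 ÷ 7.6029 = MXN 2,012,409,080.75
MXN 2,012,409,080.75 ÷ 21.121 = EUR 95,280,009.50
EUR 95,280,009.50 ÷ 0.010642 = INR 8,953,205,177.60
INR 8,953,205,177.60 ÷ 12.237 = CNY 731,650,337.30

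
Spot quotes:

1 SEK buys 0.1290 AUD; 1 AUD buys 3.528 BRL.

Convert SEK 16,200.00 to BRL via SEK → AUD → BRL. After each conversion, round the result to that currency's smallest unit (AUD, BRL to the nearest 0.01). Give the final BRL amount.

BRL 7,372.81

SEK 16,200.00 × 0.1290 = AUD 2,089.80
AUD 2,089.80 × 3.528 = BRL 7,372.81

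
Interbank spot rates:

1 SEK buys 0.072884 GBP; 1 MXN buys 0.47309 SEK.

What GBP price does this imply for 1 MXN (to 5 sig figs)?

1 MXN × 0.47309 = 0.47309 SEK
0.47309 SEK × 0.072884 = 0.0344807 GBP

MXN/GBP = 0.034481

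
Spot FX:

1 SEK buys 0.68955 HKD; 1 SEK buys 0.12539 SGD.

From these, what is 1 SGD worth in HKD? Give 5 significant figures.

1 SGD ÷ 0.12539 = 7.97512 SEK
7.97512 SEK × 0.68955 = 5.49924 HKD

SGD/HKD = 5.4992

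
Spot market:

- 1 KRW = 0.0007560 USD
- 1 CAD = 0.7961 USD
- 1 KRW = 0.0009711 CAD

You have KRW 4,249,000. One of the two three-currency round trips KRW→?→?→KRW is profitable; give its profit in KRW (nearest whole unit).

Profit: KRW 96,067

Profitable loop is KRW → CAD → USD → KRW:
KRW 4,249,000 × 0.0009711 = CAD 4,126.20
CAD 4,126.20 × 0.7961 = USD 3,284.87
USD 3,284.87 ÷ 0.0007560 = KRW 4,345,067
Profit = KRW 4,345,067 − KRW 4,249,000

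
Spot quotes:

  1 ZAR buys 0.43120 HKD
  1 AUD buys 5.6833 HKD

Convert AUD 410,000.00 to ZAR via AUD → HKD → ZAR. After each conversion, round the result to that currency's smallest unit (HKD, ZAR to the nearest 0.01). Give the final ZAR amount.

ZAR 5,403,879.87

AUD 410,000.00 × 5.6833 = HKD 2,330,153.00
HKD 2,330,153.00 ÷ 0.43120 = ZAR 5,403,879.87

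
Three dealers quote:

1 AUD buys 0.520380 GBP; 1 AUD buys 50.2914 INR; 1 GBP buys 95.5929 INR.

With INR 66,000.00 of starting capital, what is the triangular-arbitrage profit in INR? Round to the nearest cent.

Profitable loop is INR → GBP → AUD → INR:
INR 66,000.00 ÷ 95.5929 = GBP 690.43
GBP 690.43 ÷ 0.520380 = AUD 1,326.78
AUD 1,326.78 × 50.2914 = INR 66,725.44
Profit = INR 66,725.44 − INR 66,000.00

Profit: INR 725.44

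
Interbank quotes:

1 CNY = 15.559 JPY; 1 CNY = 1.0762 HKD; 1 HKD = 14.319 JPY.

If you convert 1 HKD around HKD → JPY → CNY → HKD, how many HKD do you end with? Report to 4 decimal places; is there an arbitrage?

0.9904 (arbitrage exists)

Around HKD → JPY → CNY → HKD: 1 × 14.319 ÷ 15.559 × 1.0762 = 0.990430
Product < 1; profitable direction is HKD → CNY → JPY → HKD.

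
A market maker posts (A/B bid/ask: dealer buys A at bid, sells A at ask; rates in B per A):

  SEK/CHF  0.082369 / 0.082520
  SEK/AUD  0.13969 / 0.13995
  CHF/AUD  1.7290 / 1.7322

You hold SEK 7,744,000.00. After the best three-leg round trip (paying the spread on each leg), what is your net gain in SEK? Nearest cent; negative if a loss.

Net profit: SEK 136,453.82

Best loop SEK → CHF → AUD → SEK:
SEK 7,744,000.00 × 0.082369 (sell SEK at bid) = CHF 637,865.54
CHF 637,865.54 × 1.7290 (sell CHF at bid) = AUD 1,102,869.51
AUD 1,102,869.51 ÷ 0.13995 (buy SEK at ask) = SEK 7,880,453.82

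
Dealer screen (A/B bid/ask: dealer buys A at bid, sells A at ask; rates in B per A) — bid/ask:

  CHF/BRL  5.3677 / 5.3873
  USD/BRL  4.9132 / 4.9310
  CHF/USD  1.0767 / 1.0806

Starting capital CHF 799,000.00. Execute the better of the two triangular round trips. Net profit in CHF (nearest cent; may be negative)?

Net profit: CHF 5,887.25

Best loop CHF → BRL → USD → CHF:
CHF 799,000.00 × 5.3677 (sell CHF at bid) = BRL 4,288,792.30
BRL 4,288,792.30 ÷ 4.9310 (buy USD at ask) = USD 869,761.16
USD 869,761.16 ÷ 1.0806 (buy CHF at ask) = CHF 804,887.25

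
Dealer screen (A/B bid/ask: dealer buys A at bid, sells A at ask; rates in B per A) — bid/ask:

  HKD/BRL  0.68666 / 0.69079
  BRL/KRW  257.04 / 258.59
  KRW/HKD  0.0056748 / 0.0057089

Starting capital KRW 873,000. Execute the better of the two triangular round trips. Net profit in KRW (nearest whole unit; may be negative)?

Best loop KRW → HKD → BRL → KRW:
KRW 873,000 × 0.0056748 (sell KRW at bid) = HKD 4,954.10
HKD 4,954.10 × 0.68666 (sell HKD at bid) = BRL 3,401.78
BRL 3,401.78 × 257.04 (sell BRL at bid) = KRW 874,394

Net profit: KRW 1,394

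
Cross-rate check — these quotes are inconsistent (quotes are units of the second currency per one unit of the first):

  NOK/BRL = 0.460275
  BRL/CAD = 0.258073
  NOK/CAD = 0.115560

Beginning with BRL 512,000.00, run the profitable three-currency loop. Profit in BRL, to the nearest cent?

Profit: BRL 14,286.69

Profitable loop is BRL → CAD → NOK → BRL:
BRL 512,000.00 × 0.258073 = CAD 132,133.38
CAD 132,133.38 ÷ 0.115560 = NOK 1,143,417.93
NOK 1,143,417.93 × 0.460275 = BRL 526,286.69
Profit = BRL 526,286.69 − BRL 512,000.00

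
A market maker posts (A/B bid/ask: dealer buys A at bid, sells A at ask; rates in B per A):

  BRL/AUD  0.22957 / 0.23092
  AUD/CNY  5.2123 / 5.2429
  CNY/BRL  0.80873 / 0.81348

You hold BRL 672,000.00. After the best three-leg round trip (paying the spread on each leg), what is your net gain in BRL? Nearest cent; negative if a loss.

Best loop BRL → CNY → AUD → BRL:
BRL 672,000.00 ÷ 0.81348 (buy CNY at ask) = CNY 826,080.54
CNY 826,080.54 ÷ 5.2429 (buy AUD at ask) = AUD 157,561.76
AUD 157,561.76 ÷ 0.23092 (buy BRL at ask) = BRL 682,321.84

Net profit: BRL 10,321.84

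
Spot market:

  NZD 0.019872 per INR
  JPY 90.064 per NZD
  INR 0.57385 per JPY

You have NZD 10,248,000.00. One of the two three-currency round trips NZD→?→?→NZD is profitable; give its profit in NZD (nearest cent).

Profit: NZD 277,198.92

Profitable loop is NZD → JPY → INR → NZD:
NZD 10,248,000.00 × 90.064 = JPY 922,975,872
JPY 922,975,872 × 0.57385 = INR 529,649,704.15
INR 529,649,704.15 × 0.019872 = NZD 10,525,198.92
Profit = NZD 10,525,198.92 − NZD 10,248,000.00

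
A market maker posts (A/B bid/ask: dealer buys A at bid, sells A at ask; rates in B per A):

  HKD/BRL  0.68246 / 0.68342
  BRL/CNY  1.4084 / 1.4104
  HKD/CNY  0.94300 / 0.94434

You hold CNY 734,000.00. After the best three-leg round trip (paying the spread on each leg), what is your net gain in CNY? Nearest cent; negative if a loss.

Net profit: CNY 13,086.51

Best loop CNY → HKD → BRL → CNY:
CNY 734,000.00 ÷ 0.94434 (buy HKD at ask) = HKD 777,262.43
HKD 777,262.43 × 0.68246 (sell HKD at bid) = BRL 530,450.52
BRL 530,450.52 × 1.4084 (sell BRL at bid) = CNY 747,086.51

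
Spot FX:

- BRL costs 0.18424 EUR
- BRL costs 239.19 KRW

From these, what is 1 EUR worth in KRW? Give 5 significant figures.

EUR/KRW = 1298.3

1 EUR ÷ 0.18424 = 5.4277 BRL
5.4277 BRL × 239.19 = 1298.25 KRW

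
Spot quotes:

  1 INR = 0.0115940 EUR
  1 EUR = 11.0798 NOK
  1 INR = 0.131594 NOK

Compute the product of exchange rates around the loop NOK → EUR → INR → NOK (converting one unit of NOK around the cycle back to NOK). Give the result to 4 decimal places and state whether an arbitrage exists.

1.0244 (arbitrage exists)

Around NOK → EUR → INR → NOK: 1 ÷ 11.0798 ÷ 0.0115940 × 0.131594 = 1.024403
Product > 1; profitable direction is NOK → EUR → INR → NOK.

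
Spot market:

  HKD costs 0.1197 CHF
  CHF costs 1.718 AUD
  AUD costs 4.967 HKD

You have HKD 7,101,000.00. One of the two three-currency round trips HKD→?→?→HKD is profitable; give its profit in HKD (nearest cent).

Profit: HKD 152,222.21

Profitable loop is HKD → CHF → AUD → HKD:
HKD 7,101,000.00 × 0.1197 = CHF 849,989.70
CHF 849,989.70 × 1.718 = AUD 1,460,282.30
AUD 1,460,282.30 × 4.967 = HKD 7,253,222.21
Profit = HKD 7,253,222.21 − HKD 7,101,000.00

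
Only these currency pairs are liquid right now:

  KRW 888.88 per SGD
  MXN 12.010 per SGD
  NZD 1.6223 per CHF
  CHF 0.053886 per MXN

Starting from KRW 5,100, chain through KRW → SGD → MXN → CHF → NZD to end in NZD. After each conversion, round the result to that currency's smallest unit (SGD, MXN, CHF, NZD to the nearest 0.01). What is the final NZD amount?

KRW 5,100 ÷ 888.88 = SGD 5.74
SGD 5.74 × 12.010 = MXN 68.94
MXN 68.94 × 0.053886 = CHF 3.71
CHF 3.71 × 1.6223 = NZD 6.02

NZD 6.02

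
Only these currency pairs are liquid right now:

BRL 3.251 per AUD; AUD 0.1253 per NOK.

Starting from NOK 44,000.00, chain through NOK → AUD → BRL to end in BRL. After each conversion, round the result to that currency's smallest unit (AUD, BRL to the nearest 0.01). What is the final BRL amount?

NOK 44,000.00 × 0.1253 = AUD 5,513.20
AUD 5,513.20 × 3.251 = BRL 17,923.41

BRL 17,923.41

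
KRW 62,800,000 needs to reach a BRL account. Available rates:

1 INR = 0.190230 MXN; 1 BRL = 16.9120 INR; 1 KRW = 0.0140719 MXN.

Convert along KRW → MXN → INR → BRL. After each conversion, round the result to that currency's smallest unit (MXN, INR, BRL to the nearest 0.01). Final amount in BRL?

KRW 62,800,000 × 0.0140719 = MXN 883,715.32
MXN 883,715.32 ÷ 0.190230 = INR 4,645,509.75
INR 4,645,509.75 ÷ 16.9120 = BRL 274,687.19

BRL 274,687.19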